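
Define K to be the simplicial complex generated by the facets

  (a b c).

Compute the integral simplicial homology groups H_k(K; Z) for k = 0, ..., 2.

H_0 = Z,  H_1 = 0,  H_2 = 0.

Fix the vertex order a < b < c and write every simplex with vertices in increasing order. Then dim K = 2 and the simplices of K are:

  0-simplices (3): a, b, c
  1-simplices (3): ab, ac, bc
  2-simplices (1): abc

Hence C_0 ≅ Z^3, C_1 ≅ Z^3, C_2 ≅ Z^1.

Boundary ∂_1: C_1 → C_0 maps an edge to its endpoints' difference, ∂[p,q] = q − p.
The resulting 3×3 matrix has rank 2, and its Smith normal form has invariant factors (1,1).

∂_2: C_2 → C_1 acts by ∂[p,q,r] = [q,r] − [p,r] + [p,q]. For instance
  ∂abc = bc − ac + ab.
The resulting 3×1 matrix has rank 1, and its Smith normal form has invariant factors (1).

From H_k ≅ ker(∂_k) / im(∂_{k+1}) we obtain:

  H_0: rank C_0 − rank ∂_1 = 3 − 2 = 1, and the invariant factors of ∂_1 are all 1, so H_0 ≅ Z.
  H_1: rank ker ∂_1 − rank ∂_2 = (3 − 2) − 1 = 0, and the invariant factors of ∂_2 are all 1, so H_1 ≅ 0.
  H_2: rank ker ∂_2 − rank ∂_3 = (1 − 1) − 0 = 0, and there is no ∂_3, so H_2 ≅ 0.

As a check, the Euler characteristic is 3 − 3 + 1 = 1, which agrees with 1 − 0 + 0 = 1.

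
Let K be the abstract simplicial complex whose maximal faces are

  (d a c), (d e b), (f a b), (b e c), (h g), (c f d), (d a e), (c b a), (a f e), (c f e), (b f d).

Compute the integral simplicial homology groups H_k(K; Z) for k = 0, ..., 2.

H_0 ≅ Z^2,  H_1 ≅ Z/2Z,  H_2 = 0.

We work with the vertex ordering a < b < c < d < e < f < g < h. The simplices of K, each written with vertices in increasing order, are:

  0-simplices (8): a, b, c, d, e, f, g, h
  1-simplices (16): ab, ac, ad, ae, af, bc, bd, be, bf, cd, ce, cf, de, df, ef, gh
  2-simplices (10): abc, abf, acd, ade, aef, bce, bde, bdf, cdf, cef

so the chain groups are C_0 ≅ Z^8, C_1 ≅ Z^16, C_2 ≅ Z^10.

The boundary map ∂_1: C_1 → C_0 sends each edge [p,q] (with p < q) to q − p. For instance
  ∂cd = d − c.
As a 8×16 matrix over Z this has rank 6, with invariant factors (1,1,1,1,1,1).

∂_2: C_2 → C_1 acts by ∂[p,q,r] = [q,r] − [p,r] + [p,q]. For instance
  ∂abc = bc − ac + ab,
  ∂ade = de − ae + ad.
The 16×10 boundary matrix has rank 10 and Smith normal form diag(1,1,1,1,1,1,1,1,1,2).

Now H_k = ker ∂_k / im ∂_{k+1}, so:

  H_0: rank C_0 − rank ∂_1 = 8 − 6 = 2, and the invariant factors of ∂_1 are all 1, so H_0 = Z^2.
  H_1: rank ker ∂_1 − rank ∂_2 = (16 − 6) − 10 = 0, and ∂_2 has invariant factor 2 > 1, so H_1 = Z/2Z.
  H_2: rank ker ∂_2 − rank ∂_3 = (10 − 10) − 0 = 0, and there is no ∂_3, so H_2 = 0.

As a check, the Euler characteristic is 8 − 16 + 10 = 2, which agrees with 2 − 0 + 0 = 2.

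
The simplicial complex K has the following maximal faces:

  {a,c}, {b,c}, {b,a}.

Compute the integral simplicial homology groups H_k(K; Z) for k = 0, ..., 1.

H_0 = Z,  H_1 = Z.

Fix the vertex order a < b < c and write every simplex with vertices in increasing order. Then dim K = 1 and the simplices of K are:

  0-simplices (3): a, b, c
  1-simplices (3): ab, ac, bc

giving chain groups C_0 ≅ Z^3, C_1 ≅ Z^3.

Boundary ∂_1: C_1 → C_0 is given by ∂[p,q] = [q] − [p]. For instance
  ∂ac = c − a.
This gives a 3×3 integer matrix of rank 2; reducing to Smith normal form yields diagonal entries (1,1).

From H_k ≅ ker(∂_k) / im(∂_{k+1}) we obtain:

  H_0: rank C_0 − rank ∂_1 = 3 − 2 = 1, and the invariant factors of ∂_1 are all 1, so H_0 ≅ Z.
  H_1: rank ker ∂_1 − rank ∂_2 = (3 − 2) − 0 = 1, and there is no ∂_2, so H_1 ≅ Z.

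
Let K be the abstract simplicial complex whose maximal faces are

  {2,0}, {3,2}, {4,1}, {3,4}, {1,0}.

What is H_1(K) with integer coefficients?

Take the total order 0 < 1 < 2 < 3 < 4 on the vertex set. Then K (dimension 1) consists of the simplices:

  0-simplices (5): [0], [1], [2], [3], [4]
  1-simplices (5): [0,1], [0,2], [1,4], [2,3], [3,4]

Hence C_0 ≅ Z^5, C_1 ≅ Z^5.

The boundary map ∂_1: C_1 → C_0 is given by ∂[p,q] = [q] − [p].
This gives a 5×5 integer matrix of rank 4; reducing to Smith normal form yields diagonal entries (1,1,1,1).

Reading off H_k = ker ∂_k / im ∂_{k+1}:

  H_1: rank ker ∂_1 − rank ∂_2 = (5 − 4) − 0 = 1, and there is no ∂_2, so H_1 = Z.

H_1 = Z.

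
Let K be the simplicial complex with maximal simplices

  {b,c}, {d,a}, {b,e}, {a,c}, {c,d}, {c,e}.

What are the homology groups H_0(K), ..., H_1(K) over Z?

H_0 ≅ Z,  H_1 ≅ Z^2.

We work with the vertex ordering a < b < c < d < e. The simplices of K, each written with vertices in increasing order, are:

  0-simplices (5): a, b, c, d, e
  1-simplices (6): ac, ad, bc, be, cd, ce

Hence C_0 ≅ Z^5, C_1 ≅ Z^6.

The boundary map ∂_1: C_1 → C_0 is given by ∂[p,q] = [q] − [p]. For instance
  ∂ac = c − a.
As a 5×6 matrix over Z this has rank 4, with invariant factors (1,1,1,1).

Computing H_k = (kernel of ∂_k) / (image of ∂_{k+1}):

  H_0: rank C_0 − rank ∂_1 = 5 − 4 = 1, and the invariant factors of ∂_1 are all 1, so H_0 ≅ Z.
  H_1: rank ker ∂_1 − rank ∂_2 = (6 − 4) − 0 = 2, and there is no ∂_2, so H_1 ≅ Z^2.

As a check, the Euler characteristic is 5 − 6 = -1, which agrees with 1 − 2 = -1.
(K is a triangulation of a wedge of 2 circles.)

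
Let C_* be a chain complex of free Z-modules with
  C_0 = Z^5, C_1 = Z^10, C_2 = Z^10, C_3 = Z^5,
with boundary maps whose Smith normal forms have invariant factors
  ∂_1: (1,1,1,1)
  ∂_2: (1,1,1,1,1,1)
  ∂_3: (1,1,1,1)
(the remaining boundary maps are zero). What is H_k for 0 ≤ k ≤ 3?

H_0 = Z,  H_1 = 0,  H_2 = 0,  H_3 = Z.

H_0: b_0 = 5 − 0 − 4 = 1; torsion from ∂_1 factors > 1: none. So H_0 = Z.
H_1: b_1 = 10 − 4 − 6 = 0; torsion from ∂_2 factors > 1: none. So H_1 = 0.
H_2: b_2 = 10 − 6 − 4 = 0; torsion from ∂_3 factors > 1: none. So H_2 = 0.
H_3: b_3 = 5 − 4 − 0 = 1; torsion from ∂_4 factors > 1: none. So H_3 = Z.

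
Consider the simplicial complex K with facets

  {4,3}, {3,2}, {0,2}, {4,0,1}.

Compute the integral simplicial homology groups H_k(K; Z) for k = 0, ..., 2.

H_0 = Z,  H_1 = Z,  H_2 = 0.

Order the vertices as 0 < 1 < 2 < 3 < 4. Listing each simplex with vertices in this order, K has dimension 2 with simplices:

  0-simplices (5): [0], [1], [2], [3], [4]
  1-simplices (6): [0,1], [0,2], [0,4], [1,4], [2,3], [3,4]
  2-simplices (1): [0,1,4]

giving chain groups C_0 ≅ Z^5, C_1 ≅ Z^6, C_2 ≅ Z^1.

∂_1: C_1 → C_0 is given by ∂[p,q] = [q] − [p]. For instance
  ∂[0,1] = [1] − [0].
As a 5×6 matrix over Z this has rank 4, with invariant factors (1,1,1,1).

∂_2: C_2 → C_1 acts by ∂[p,q,r] = [q,r] − [p,r] + [p,q]. For instance
  ∂[0,1,4] = [1,4] − [0,4] + [0,1].
The 6×1 boundary matrix has rank 1 and Smith normal form diag(1).

Reading off H_k = ker ∂_k / im ∂_{k+1}:

  H_0: rank C_0 − rank ∂_1 = 5 − 4 = 1, and the invariant factors of ∂_1 are all 1, so H_0 = Z.
  H_1: rank ker ∂_1 − rank ∂_2 = (6 − 4) − 1 = 1, and the invariant factors of ∂_2 are all 1, so H_1 = Z.
  H_2: rank ker ∂_2 − rank ∂_3 = (1 − 1) − 0 = 0, and there is no ∂_3, so H_2 = 0.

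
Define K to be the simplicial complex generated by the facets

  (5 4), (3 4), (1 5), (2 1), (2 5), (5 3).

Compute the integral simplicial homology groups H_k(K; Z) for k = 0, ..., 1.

H_0 ≅ Z,  H_1 ≅ Z^2.

Fix the vertex order 1 < 2 < 3 < 4 < 5 and write every simplex with vertices in increasing order. Then dim K = 1 and the simplices of K are:

  0-simplices (5): [1], [2], [3], [4], [5]
  1-simplices (6): [1,2], [1,5], [2,5], [3,4], [3,5], [4,5]

giving chain groups C_0 ≅ Z^5, C_1 ≅ Z^6.

The boundary map ∂_1: C_1 → C_0 is given by ∂[p,q] = [q] − [p]. For instance
  ∂[4,5] = [5] − [4].
The 5×6 boundary matrix has rank 4 and Smith normal form diag(1,1,1,1).

Now H_k = ker ∂_k / im ∂_{k+1}, so:

  H_0: rank C_0 − rank ∂_1 = 5 − 4 = 1, and the invariant factors of ∂_1 are all 1, so H_0 ≅ Z.
  H_1: rank ker ∂_1 − rank ∂_2 = (6 − 4) − 0 = 2, and there is no ∂_2, so H_1 ≅ Z^2.

As a check, the Euler characteristic is 5 − 6 = -1, which agrees with 1 − 2 = -1.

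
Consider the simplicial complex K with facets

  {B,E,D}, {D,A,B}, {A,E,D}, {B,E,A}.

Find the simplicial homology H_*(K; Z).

H_0 ≅ Z,  H_1 = 0,  H_2 ≅ Z.

We work with the vertex ordering A < B < D < E. The simplices of K, each written with vertices in increasing order, are:

  0-simplices (4): A, B, D, E
  1-simplices (6): AB, AD, AE, BD, BE, DE
  2-simplices (4): ABD, ABE, ADE, BDE

so the chain groups are C_0 ≅ Z^4, C_1 ≅ Z^6, C_2 ≅ Z^4.

∂_1: C_1 → C_0 maps an edge to its endpoints' difference, ∂[p,q] = q − p.
The resulting 4×6 matrix has rank 3, and its Smith normal form has invariant factors (1,1,1).

The boundary map ∂_2: C_2 → C_1 acts by ∂[p,q,r] = [q,r] − [p,r] + [p,q]. For instance
  ∂ABD = BD − AD + AB,
  ∂BDE = DE − BE + BD.
The resulting 6×4 matrix has rank 3, and its Smith normal form has invariant factors (1,1,1).

Reading off H_k = ker ∂_k / im ∂_{k+1}:

  H_0: rank C_0 − rank ∂_1 = 4 − 3 = 1, and the invariant factors of ∂_1 are all 1, so H_0 ≅ Z.
  H_1: rank ker ∂_1 − rank ∂_2 = (6 − 3) − 3 = 0, and the invariant factors of ∂_2 are all 1, so H_1 ≅ 0.
  H_2: rank ker ∂_2 − rank ∂_3 = (4 − 3) − 0 = 1, and there is no ∂_3, so H_2 ≅ Z.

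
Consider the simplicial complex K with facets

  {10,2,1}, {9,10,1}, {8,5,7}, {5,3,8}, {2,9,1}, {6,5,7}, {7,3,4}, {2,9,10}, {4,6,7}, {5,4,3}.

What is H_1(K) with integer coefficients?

K has 10 vertices, 18 edges, 10 triangles.
rank ∂_1 = 8, rank ∂_2 = 9 ⇒ b_1 = 18 − 8 − 9 = 1; all invariant factors of ∂_2 are 1 so no torsion. So H_1 = Z.

H_1 = Z.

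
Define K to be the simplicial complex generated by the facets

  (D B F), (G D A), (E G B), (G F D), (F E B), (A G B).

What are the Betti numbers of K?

Take the total order A < B < D < E < F < G on the vertex set. Then K (dimension 2) consists of the simplices:

  0-simplices (6): A, B, D, E, F, G
  1-simplices (12): AB, AD, AG, BD, BE, BF, BG, DF, DG, EF, EG, FG
  2-simplices (6): ABG, ADG, BDF, BEF, BEG, DFG

Hence C_0 ≅ Z^6, C_1 ≅ Z^12, C_2 ≅ Z^6.

The boundary map ∂_1: C_1 → C_0 maps an edge to its endpoints' difference, ∂[p,q] = q − p.
This gives a 6×12 integer matrix of rank 5; reducing to Smith normal form yields diagonal entries (1,1,1,1,1).

∂_2: C_2 → C_1 maps a triangle to the signed sum of its edges. For instance
  ∂BEG = EG − BG + BE,
  ∂BDF = DF − BF + BD.
The resulting 12×6 matrix has rank 6, and its Smith normal form has invariant factors (1,1,1,1,1,1).

Now H_k = ker ∂_k / im ∂_{k+1}, so:

  H_0: rank C_0 − rank ∂_1 = 6 − 5 = 1, and the invariant factors of ∂_1 are all 1, so H_0 = Z.
  H_1: rank ker ∂_1 − rank ∂_2 = (12 − 5) − 6 = 1, and the invariant factors of ∂_2 are all 1, so H_1 = Z.
  H_2: rank ker ∂_2 − rank ∂_3 = (6 − 6) − 0 = 0, and there is no ∂_3, so H_2 = 0.

Hence the Betti numbers are b_0 = 1, b_1 = 1, b_2 = 0.

b_0 = 1, b_1 = 1, b_2 = 0.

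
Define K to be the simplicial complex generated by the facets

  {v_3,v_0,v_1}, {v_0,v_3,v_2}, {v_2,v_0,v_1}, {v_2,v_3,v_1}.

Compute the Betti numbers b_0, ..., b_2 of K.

Fix the vertex order v_0 < v_1 < v_2 < v_3 and write every simplex with vertices in increasing order. Then dim K = 2 and the simplices of K are:

  0-simplices (4): [v_0], [v_1], [v_2], [v_3]
  1-simplices (6): [v_0,v_1], [v_0,v_2], [v_0,v_3], [v_1,v_2], [v_1,v_3], [v_2,v_3]
  2-simplices (4): [v_0,v_1,v_2], [v_0,v_1,v_3], [v_0,v_2,v_3], [v_1,v_2,v_3]

so the chain groups are C_0 ≅ Z^4, C_1 ≅ Z^6, C_2 ≅ Z^4.

∂_1: C_1 → C_0 is given by ∂[p,q] = [q] − [p]. For instance
  ∂[v_0,v_1] = [v_1] − [v_0].
As a 4×6 matrix over Z this has rank 3, with invariant factors (1,1,1).

The boundary map ∂_2: C_2 → C_1 sends each 2-simplex [p,q,r] to [q,r] − [p,r] + [p,q]. For instance
  ∂[v_0,v_2,v_3] = [v_2,v_3] − [v_0,v_3] + [v_0,v_2],
  ∂[v_1,v_2,v_3] = [v_2,v_3] − [v_1,v_3] + [v_1,v_2].
The 6×4 boundary matrix has rank 3 and Smith normal form diag(1,1,1).

Reading off H_k = ker ∂_k / im ∂_{k+1}:

  H_0: rank C_0 − rank ∂_1 = 4 − 3 = 1, and the invariant factors of ∂_1 are all 1, so H_0 = Z.
  H_1: rank ker ∂_1 − rank ∂_2 = (6 − 3) − 3 = 0, and the invariant factors of ∂_2 are all 1, so H_1 = 0.
  H_2: rank ker ∂_2 − rank ∂_3 = (4 − 3) − 0 = 1, and there is no ∂_3, so H_2 = Z.

As a check, the Euler characteristic is 4 − 6 + 4 = 2, which agrees with 1 − 0 + 1 = 2.
(K is a triangulation of the 2-sphere S^2.)

Hence the Betti numbers are b_0 = 1, b_1 = 0, b_2 = 1.

b_0 = 1, b_1 = 0, b_2 = 1.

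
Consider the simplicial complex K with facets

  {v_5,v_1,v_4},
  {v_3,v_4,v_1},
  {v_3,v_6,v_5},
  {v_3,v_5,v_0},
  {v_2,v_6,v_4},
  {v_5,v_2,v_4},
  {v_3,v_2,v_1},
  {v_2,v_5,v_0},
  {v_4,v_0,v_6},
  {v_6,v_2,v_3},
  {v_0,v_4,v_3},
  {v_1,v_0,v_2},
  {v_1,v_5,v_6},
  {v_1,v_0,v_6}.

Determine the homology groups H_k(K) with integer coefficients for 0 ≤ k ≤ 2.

H_0 = Z,  H_1 = Z^2,  H_2 = Z.

Fix the vertex order v_0 < v_1 < v_2 < v_3 < v_4 < v_5 < v_6 and write every simplex with vertices in increasing order. Then dim K = 2 and the simplices of K are:

  0-simplices (7): [v_0], [v_1], [v_2], [v_3], [v_4], [v_5], [v_6]
  1-simplices (21): (21 of them)
  2-simplices (14): (14 of them)

giving chain groups C_0 ≅ Z^7, C_1 ≅ Z^21, C_2 ≅ Z^14.

The boundary map ∂_1: C_1 → C_0 maps an edge to its endpoints' difference, ∂[p,q] = q − p. For instance
  ∂[v_2,v_4] = [v_4] − [v_2].
The resulting 7×21 matrix has rank 6, and its Smith normal form has invariant factors (1,1,1,1,1,1).

∂_2: C_2 → C_1 acts by ∂[p,q,r] = [q,r] − [p,r] + [p,q]. For instance
  ∂[v_2,v_3,v_6] = [v_3,v_6] − [v_2,v_6] + [v_2,v_3],
  ∂[v_1,v_5,v_6] = [v_5,v_6] − [v_1,v_6] + [v_1,v_5].
As a 21×14 matrix over Z this has rank 13, with invariant factors (1,1,1,1,1,1,1,1,1,1,1,1,1).

Now H_k = ker ∂_k / im ∂_{k+1}, so:

  H_0: rank C_0 − rank ∂_1 = 7 − 6 = 1, and the invariant factors of ∂_1 are all 1, so H_0 = Z.
  H_1: rank ker ∂_1 − rank ∂_2 = (21 − 6) − 13 = 2, and the invariant factors of ∂_2 are all 1, so H_1 = Z^2.
  H_2: rank ker ∂_2 − rank ∂_3 = (14 − 13) − 0 = 1, and there is no ∂_3, so H_2 = Z.

(K is a triangulation of the torus T^2.)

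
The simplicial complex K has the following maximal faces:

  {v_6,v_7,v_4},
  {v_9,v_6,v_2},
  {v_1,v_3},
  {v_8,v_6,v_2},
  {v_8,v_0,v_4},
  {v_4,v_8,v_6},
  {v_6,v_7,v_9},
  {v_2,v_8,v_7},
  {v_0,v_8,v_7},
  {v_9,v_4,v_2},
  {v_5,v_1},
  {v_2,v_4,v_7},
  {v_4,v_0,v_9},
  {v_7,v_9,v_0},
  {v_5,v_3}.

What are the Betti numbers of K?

b_0 = 2, b_1 = 1, b_2 = 0.

We work with the vertex ordering v_0 < v_1 < v_2 < v_3 < v_4 < v_5 < v_6 < v_7 < v_8 < v_9. The simplices of K, each written with vertices in increasing order, are:

  0-simplices (10): [v_0], [v_1], [v_2], [v_3], [v_4], [v_5], [v_6], [v_7], [v_8], [v_9]
  1-simplices (21): (21 of them)
  2-simplices (12): (12 of them)

Hence C_0 ≅ Z^10, C_1 ≅ Z^21, C_2 ≅ Z^12.

∂_1: C_1 → C_0 is given by ∂[p,q] = [q] − [p]. For instance
  ∂[v_0,v_8] = [v_8] − [v_0].
The 10×21 boundary matrix has rank 8 and Smith normal form diag(1,1,1,1,1,1,1,1).

Boundary ∂_2: C_2 → C_1 acts by ∂[p,q,r] = [q,r] − [p,r] + [p,q]. For instance
  ∂[v_2,v_6,v_9] = [v_6,v_9] − [v_2,v_9] + [v_2,v_6],
  ∂[v_2,v_7,v_8] = [v_7,v_8] − [v_2,v_8] + [v_2,v_7].
The resulting 21×12 matrix has rank 12, and its Smith normal form has invariant factors (1,1,1,1,1,1,1,1,1,1,1,2).

Computing H_k = (kernel of ∂_k) / (image of ∂_{k+1}):

  H_0: rank C_0 − rank ∂_1 = 10 − 8 = 2, and the invariant factors of ∂_1 are all 1, so H_0 ≅ Z^2.
  H_1: rank ker ∂_1 − rank ∂_2 = (21 − 8) − 12 = 1, and ∂_2 has invariant factor 2 > 1, so H_1 ≅ Z ⊕ Z/2.
  H_2: rank ker ∂_2 − rank ∂_3 = (12 − 12) − 0 = 0, and there is no ∂_3, so H_2 ≅ 0.

As a check, the Euler characteristic is 10 − 21 + 12 = 1, which agrees with 2 − 1 + 0 = 1.

Hence the Betti numbers are b_0 = 2, b_1 = 1, b_2 = 0.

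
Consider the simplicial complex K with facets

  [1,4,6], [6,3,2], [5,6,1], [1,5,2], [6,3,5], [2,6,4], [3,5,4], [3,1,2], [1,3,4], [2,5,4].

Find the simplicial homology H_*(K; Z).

K has 6 vertices, 15 edges, 10 triangles.
rank ∂_0 = 0, rank ∂_1 = 5 ⇒ b_0 = 6 − 0 − 5 = 1; all invariant factors of ∂_1 are 1 so no torsion. So H_0 ≅ Z.
rank ∂_1 = 5, rank ∂_2 = 10 ⇒ b_1 = 15 − 5 − 10 = 0; ∂_2 has invariant factor(s) [2] giving torsion. So H_1 ≅ Z/2Z.
rank ∂_2 = 10, rank ∂_3 = 0 ⇒ b_2 = 10 − 10 − 0 = 0. So H_2 ≅ 0.

H_0 = Z,  H_1 = Z/2Z,  H_2 = 0.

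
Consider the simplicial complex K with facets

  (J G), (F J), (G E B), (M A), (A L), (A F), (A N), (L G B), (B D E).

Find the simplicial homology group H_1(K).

H_1 ≅ Z.

Order the vertices as A < B < D < E < F < G < J < L < M < N. Listing each simplex with vertices in this order, K has dimension 2 with simplices:

  0-simplices (10): A, B, D, E, F, G, J, L, M, N
  1-simplices (13): AF, AL, AM, AN, BD, BE, BG, BL, DE, EG, FJ, GJ, GL
  2-simplices (3): BDE, BEG, BGL

so the chain groups are C_0 ≅ Z^10, C_1 ≅ Z^13, C_2 ≅ Z^3.

Boundary ∂_1: C_1 → C_0 is given by ∂[p,q] = [q] − [p]. For instance
  ∂FJ = J − F.
As a 10×13 matrix over Z this has rank 9, with invariant factors (1,1,1,1,1,1,1,1,1).

Boundary ∂_2: C_2 → C_1 sends each 2-simplex [p,q,r] to [q,r] − [p,r] + [p,q]. For instance
  ∂BEG = EG − BG + BE,
  ∂BDE = DE − BE + BD.
This gives a 13×3 integer matrix of rank 3; reducing to Smith normal form yields diagonal entries (1,1,1).

Now H_k = ker ∂_k / im ∂_{k+1}, so:

  H_1: rank ker ∂_1 − rank ∂_2 = (13 − 9) − 3 = 1, and the invariant factors of ∂_2 are all 1, so H_1 = Z.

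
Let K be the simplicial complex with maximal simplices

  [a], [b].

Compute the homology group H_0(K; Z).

H_0 ≅ Z^2.

Order the vertices as a < b. Listing each simplex with vertices in this order, K has dimension 0 with simplices:

  0-simplices (2): a, b

Hence C_0 ≅ Z^2.

Now H_k = ker ∂_k / im ∂_{k+1}, so:

  H_0: rank C_0 − rank ∂_1 = 2 − 0 = 2, and there is no ∂_1, so H_0 ≅ Z^2.

(K is a triangulation of a set of 2 points.)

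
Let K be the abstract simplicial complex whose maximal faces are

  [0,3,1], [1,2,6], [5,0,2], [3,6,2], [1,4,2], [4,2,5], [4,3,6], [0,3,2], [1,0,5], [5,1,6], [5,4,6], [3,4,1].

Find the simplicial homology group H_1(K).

We work with the vertex ordering 0 < 1 < 2 < 3 < 4 < 5 < 6. The simplices of K, each written with vertices in increasing order, are:

  0-simplices (7): [0], [1], [2], [3], [4], [5], [6]
  1-simplices (18): [0,1], [0,2], [0,3], [0,5], [1,2], [1,3], [1,4], [1,5], [1,6], [2,3], [2,4], [2,5], [2,6], [3,4], [3,6], [4,5], [4,6], [5,6]
  2-simplices (12): [0,1,3], [0,1,5], [0,2,3], [0,2,5], [1,2,4], [1,2,6], [1,3,4], [1,5,6], [2,3,6], [2,4,5], [3,4,6], [4,5,6]

giving chain groups C_0 ≅ Z^7, C_1 ≅ Z^18, C_2 ≅ Z^12.

The boundary map ∂_1: C_1 → C_0 sends each edge [p,q] (with p < q) to q − p. For instance
  ∂[0,3] = [3] − [0].
This gives a 7×18 integer matrix of rank 6; reducing to Smith normal form yields diagonal entries (1,1,1,1,1,1).

∂_2: C_2 → C_1 acts by ∂[p,q,r] = [q,r] − [p,r] + [p,q]. For instance
  ∂[1,3,4] = [3,4] − [1,4] + [1,3],
  ∂[1,5,6] = [5,6] − [1,6] + [1,5].
This gives a 18×12 integer matrix of rank 12; reducing to Smith normal form yields diagonal entries (1,1,1,1,1,1,1,1,1,1,1,2).

Now H_k = ker ∂_k / im ∂_{k+1}, so:

  H_1: rank ker ∂_1 − rank ∂_2 = (18 − 6) − 12 = 0, and ∂_2 has invariant factor 2 > 1, so H_1 ≅ Z/2Z.

H_1 = Z/2Z.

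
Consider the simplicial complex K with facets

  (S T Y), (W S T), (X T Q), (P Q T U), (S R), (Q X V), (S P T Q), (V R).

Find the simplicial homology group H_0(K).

We work with the vertex ordering P < Q < R < S < T < U < V < W < X < Y. The simplices of K, each written with vertices in increasing order, are:

  0-simplices (10): P, Q, R, S, T, U, V, W, X, Y
  1-simplices (19): PQ, PS, PT, PU, QS, QT, QU, QV, QX, RS, RV, ST, SW, SY, TU, TW, TX, TY, VX
  2-simplices (11): PQS, PQT, PQU, PST, PTU, QST, QTU, QTX, QVX, STW, STY
  3-simplices (2): PQST, PQTU

Hence C_0 ≅ Z^10, C_1 ≅ Z^19, C_2 ≅ Z^11, C_3 ≅ Z^2.

Boundary ∂_1: C_1 → C_0 maps an edge to its endpoints' difference, ∂[p,q] = q − p. For instance
  ∂PT = T − P.
This gives a 10×19 integer matrix of rank 9; reducing to Smith normal form yields diagonal entries (1,1,1,1,1,1,1,1,1).

The boundary map ∂_2: C_2 → C_1 acts by ∂[p,q,r] = [q,r] − [p,r] + [p,q]. For instance
  ∂PQU = QU − PU + PQ,
  ∂QTX = TX − QX + QT.
As a 19×11 matrix over Z this has rank 9, with invariant factors (1,1,1,1,1,1,1,1,1).

∂_3: C_3 → C_2 sends each 3-simplex σ to the alternating sum Σ_i (−1)^i (σ with its i-th vertex removed). For instance
  ∂PQST = QST − PST + PQT − PQS,
  ∂PQTU = QTU − PTU + PQU − PQT.
The 11×2 boundary matrix has rank 2 and Smith normal form diag(1,1).

Reading off H_k = ker ∂_k / im ∂_{k+1}:

  H_0: rank C_0 − rank ∂_1 = 10 − 9 = 1, and the invariant factors of ∂_1 are all 1, so H_0 = Z.

H_0 = Z.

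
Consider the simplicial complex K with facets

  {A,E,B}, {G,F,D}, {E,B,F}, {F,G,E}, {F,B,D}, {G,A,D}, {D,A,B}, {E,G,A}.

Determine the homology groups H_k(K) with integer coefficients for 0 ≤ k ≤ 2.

H_0 ≅ Z,  H_1 = 0,  H_2 ≅ Z.

K has 6 vertices, 12 edges, 8 triangles.
rank ∂_0 = 0, rank ∂_1 = 5 ⇒ b_0 = 6 − 0 − 5 = 1; all invariant factors of ∂_1 are 1 so no torsion. So H_0 ≅ Z.
rank ∂_1 = 5, rank ∂_2 = 7 ⇒ b_1 = 12 − 5 − 7 = 0; all invariant factors of ∂_2 are 1 so no torsion. So H_1 ≅ 0.
rank ∂_2 = 7, rank ∂_3 = 0 ⇒ b_2 = 8 − 7 − 0 = 1. So H_2 ≅ Z.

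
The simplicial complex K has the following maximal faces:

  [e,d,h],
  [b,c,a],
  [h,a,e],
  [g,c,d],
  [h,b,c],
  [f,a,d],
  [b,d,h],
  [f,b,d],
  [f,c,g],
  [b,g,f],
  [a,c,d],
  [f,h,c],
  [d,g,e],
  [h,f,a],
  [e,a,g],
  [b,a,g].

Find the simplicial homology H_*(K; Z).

H_0 ≅ Z,  H_1 ≅ Z^2,  H_2 ≅ Z.

We work with the vertex ordering a < b < c < d < e < f < g < h. The simplices of K, each written with vertices in increasing order, are:

  0-simplices (8): a, b, c, d, e, f, g, h
  1-simplices (24): ab, ac, ad, ae, af, ag, ah, bc, bd, bf, bg, bh, cd, cf, cg, ch, de, df, dg, dh, eg, eh, fg, fh
  2-simplices (16): abc, abg, acd, adf, aeg, aeh, afh, bch, bdf, bdh, bfg, cdg, cfg, cfh, deg, deh

so the chain groups are C_0 ≅ Z^8, C_1 ≅ Z^24, C_2 ≅ Z^16.

The boundary map ∂_1: C_1 → C_0 sends each edge [p,q] (with p < q) to q − p. For instance
  ∂ab = b − a.
The resulting 8×24 matrix has rank 7, and its Smith normal form has invariant factors (1,1,1,1,1,1,1).

Boundary ∂_2: C_2 → C_1 maps a triangle to the signed sum of its edges. For instance
  ∂bdh = dh − bh + bd,
  ∂bdf = df − bf + bd.
As a 24×16 matrix over Z this has rank 15, with invariant factors (1,1,1,1,1,1,1,1,1,1,1,1,1,1,1).

Now H_k = ker ∂_k / im ∂_{k+1}, so:

  H_0: rank C_0 − rank ∂_1 = 8 − 7 = 1, and the invariant factors of ∂_1 are all 1, so H_0 ≅ Z.
  H_1: rank ker ∂_1 − rank ∂_2 = (24 − 7) − 15 = 2, and the invariant factors of ∂_2 are all 1, so H_1 ≅ Z^2.
  H_2: rank ker ∂_2 − rank ∂_3 = (16 − 15) − 0 = 1, and there is no ∂_3, so H_2 ≅ Z.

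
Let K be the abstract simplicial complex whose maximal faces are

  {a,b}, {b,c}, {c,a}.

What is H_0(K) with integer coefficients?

Order the vertices as a < b < c. Listing each simplex with vertices in this order, K has dimension 1 with simplices:

  0-simplices (3): a, b, c
  1-simplices (3): ab, ac, bc

Hence C_0 ≅ Z^3, C_1 ≅ Z^3.

Boundary ∂_1: C_1 → C_0 maps an edge to its endpoints' difference, ∂[p,q] = q − p. For instance
  ∂bc = c − b.
As a 3×3 matrix over Z this has rank 2, with invariant factors (1,1).

From H_k ≅ ker(∂_k) / im(∂_{k+1}) we obtain:

  H_0: rank C_0 − rank ∂_1 = 3 − 2 = 1, and the invariant factors of ∂_1 are all 1, so H_0 ≅ Z.

H_0 ≅ Z.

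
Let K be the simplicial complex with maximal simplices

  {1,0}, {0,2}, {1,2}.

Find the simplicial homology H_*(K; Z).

H_0 ≅ Z,  H_1 ≅ Z.

Fix the vertex order 0 < 1 < 2 and write every simplex with vertices in increasing order. Then dim K = 1 and the simplices of K are:

  0-simplices (3): [0], [1], [2]
  1-simplices (3): [0,1], [0,2], [1,2]

giving chain groups C_0 ≅ Z^3, C_1 ≅ Z^3.

∂_1: C_1 → C_0 is given by ∂[p,q] = [q] − [p]. For instance
  ∂[1,2] = [2] − [1].
This gives a 3×3 integer matrix of rank 2; reducing to Smith normal form yields diagonal entries (1,1).

Now H_k = ker ∂_k / im ∂_{k+1}, so:

  H_0: rank C_0 − rank ∂_1 = 3 − 2 = 1, and the invariant factors of ∂_1 are all 1, so H_0 = Z.
  H_1: rank ker ∂_1 − rank ∂_2 = (3 − 2) − 0 = 1, and there is no ∂_2, so H_1 = Z.

(K is a triangulation of the circle S^1.)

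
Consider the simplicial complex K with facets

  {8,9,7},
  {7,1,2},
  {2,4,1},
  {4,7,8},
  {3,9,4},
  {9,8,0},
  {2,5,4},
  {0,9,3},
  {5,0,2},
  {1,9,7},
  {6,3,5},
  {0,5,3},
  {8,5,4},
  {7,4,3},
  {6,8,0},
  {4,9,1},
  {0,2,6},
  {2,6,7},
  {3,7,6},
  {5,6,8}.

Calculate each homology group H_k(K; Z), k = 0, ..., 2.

Fix the vertex order 0 < 1 < 2 < 3 < 4 < 5 < 6 < 7 < 8 < 9 and write every simplex with vertices in increasing order. Then dim K = 2 and the simplices of K are:

  0-simplices (10): [0], [1], [2], [3], [4], [5], [6], [7], [8], [9]
  1-simplices (30): (30 of them)
  2-simplices (20): (20 of them)

so the chain groups are C_0 ≅ Z^10, C_1 ≅ Z^30, C_2 ≅ Z^20.

Boundary ∂_1: C_1 → C_0 sends each edge [p,q] (with p < q) to q − p. For instance
  ∂[3,6] = [6] − [3].
This gives a 10×30 integer matrix of rank 9; reducing to Smith normal form yields diagonal entries (1,1,1,1,1,1,1,1,1).

∂_2: C_2 → C_1 sends each 2-simplex [p,q,r] to [q,r] − [p,r] + [p,q]. For instance
  ∂[3,6,7] = [6,7] − [3,7] + [3,6],
  ∂[1,2,4] = [2,4] − [1,4] + [1,2].
The 30×20 boundary matrix has rank 20 and Smith normal form diag(1,1,1,1,1,1,1,1,1,1,1,1,1,1,1,1,1,1,1,2).

Reading off H_k = ker ∂_k / im ∂_{k+1}:

  H_0: rank C_0 − rank ∂_1 = 10 − 9 = 1, and the invariant factors of ∂_1 are all 1, so H_0 ≅ Z.
  H_1: rank ker ∂_1 − rank ∂_2 = (30 − 9) − 20 = 1, and ∂_2 has invariant factor 2 > 1, so H_1 ≅ Z × Z/2.
  H_2: rank ker ∂_2 − rank ∂_3 = (20 − 20) − 0 = 0, and there is no ∂_3, so H_2 ≅ 0.

As a check, the Euler characteristic is 10 − 30 + 20 = 0, which agrees with 1 − 1 + 0 = 0.
(K is a triangulation of the Klein bottle.)

H_0 = Z,  H_1 = Z × Z/2,  H_2 = 0.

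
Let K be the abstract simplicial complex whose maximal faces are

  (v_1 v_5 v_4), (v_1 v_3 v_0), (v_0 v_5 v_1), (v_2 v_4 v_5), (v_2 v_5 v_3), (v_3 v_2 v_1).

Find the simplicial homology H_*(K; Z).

Order the vertices as v_0 < v_1 < v_2 < v_3 < v_4 < v_5. Listing each simplex with vertices in this order, K has dimension 2 with simplices:

  0-simplices (6): [v_0], [v_1], [v_2], [v_3], [v_4], [v_5]
  1-simplices (12): [v_0,v_1], [v_0,v_3], [v_0,v_5], [v_1,v_2], [v_1,v_3], [v_1,v_4], [v_1,v_5], [v_2,v_3], [v_2,v_4], [v_2,v_5], [v_3,v_5], [v_4,v_5]
  2-simplices (6): [v_0,v_1,v_3], [v_0,v_1,v_5], [v_1,v_2,v_3], [v_1,v_4,v_5], [v_2,v_3,v_5], [v_2,v_4,v_5]

Hence C_0 ≅ Z^6, C_1 ≅ Z^12, C_2 ≅ Z^6.

Boundary ∂_1: C_1 → C_0 maps an edge to its endpoints' difference, ∂[p,q] = q − p. For instance
  ∂[v_0,v_5] = [v_5] − [v_0].
As a 6×12 matrix over Z this has rank 5, with invariant factors (1,1,1,1,1).

Boundary ∂_2: C_2 → C_1 maps a triangle to the signed sum of its edges. For instance
  ∂[v_2,v_4,v_5] = [v_4,v_5] − [v_2,v_5] + [v_2,v_4],
  ∂[v_2,v_3,v_5] = [v_3,v_5] − [v_2,v_5] + [v_2,v_3].
The resulting 12×6 matrix has rank 6, and its Smith normal form has invariant factors (1,1,1,1,1,1).

Reading off H_k = ker ∂_k / im ∂_{k+1}:

  H_0: rank C_0 − rank ∂_1 = 6 − 5 = 1, and the invariant factors of ∂_1 are all 1, so H_0 = Z.
  H_1: rank ker ∂_1 − rank ∂_2 = (12 − 5) − 6 = 1, and the invariant factors of ∂_2 are all 1, so H_1 = Z.
  H_2: rank ker ∂_2 − rank ∂_3 = (6 − 6) − 0 = 0, and there is no ∂_3, so H_2 = 0.

(K is a triangulation of the cylinder S^1 x I.)

H_0 = Z,  H_1 = Z,  H_2 = 0.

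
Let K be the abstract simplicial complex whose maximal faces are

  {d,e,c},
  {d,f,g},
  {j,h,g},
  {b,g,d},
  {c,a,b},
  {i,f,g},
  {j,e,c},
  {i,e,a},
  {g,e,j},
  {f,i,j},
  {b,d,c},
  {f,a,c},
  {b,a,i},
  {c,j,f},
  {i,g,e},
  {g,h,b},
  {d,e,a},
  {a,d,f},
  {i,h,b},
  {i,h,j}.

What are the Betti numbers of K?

Order the vertices as a < b < c < d < e < f < g < h < i < j. Listing each simplex with vertices in this order, K has dimension 2 with simplices:

  0-simplices (10): a, b, c, d, e, f, g, h, i, j
  1-simplices (30): ab, ac, ad, ae, af, ai, bc, bd, bg, bh, bi, cd, ce, cf, cj, de, df, dg, eg, ei, ej, fg, fi, fj, gh, gi, gj, hi, hj, ij
  2-simplices (20): abc, abi, acf, ade, adf, aei, bcd, bdg, bgh, bhi, cde, cej, cfj, dfg, egi, egj, fgi, fij, ghj, hij

Hence C_0 ≅ Z^10, C_1 ≅ Z^30, C_2 ≅ Z^20.

∂_1: C_1 → C_0 is given by ∂[p,q] = [q] − [p]. For instance
  ∂hi = i − h.
As a 10×30 matrix over Z this has rank 9, with invariant factors (1,1,1,1,1,1,1,1,1).

Boundary ∂_2: C_2 → C_1 sends each 2-simplex [p,q,r] to [q,r] − [p,r] + [p,q]. For instance
  ∂ghj = hj − gj + gh,
  ∂ade = de − ae + ad.
As a 30×20 matrix over Z this has rank 20, with invariant factors (1,1,1,1,1,1,1,1,1,1,1,1,1,1,1,1,1,1,1,2).

From H_k ≅ ker(∂_k) / im(∂_{k+1}) we obtain:

  H_0: rank C_0 − rank ∂_1 = 10 − 9 = 1, and the invariant factors of ∂_1 are all 1, so H_0 = Z.
  H_1: rank ker ∂_1 − rank ∂_2 = (30 − 9) − 20 = 1, and ∂_2 has invariant factor 2 > 1, so H_1 = Z ⊕ Z/2.
  H_2: rank ker ∂_2 − rank ∂_3 = (20 − 20) − 0 = 0, and there is no ∂_3, so H_2 = 0.

Hence the Betti numbers are b_0 = 1, b_1 = 1, b_2 = 0.

b_0 = 1, b_1 = 1, b_2 = 0.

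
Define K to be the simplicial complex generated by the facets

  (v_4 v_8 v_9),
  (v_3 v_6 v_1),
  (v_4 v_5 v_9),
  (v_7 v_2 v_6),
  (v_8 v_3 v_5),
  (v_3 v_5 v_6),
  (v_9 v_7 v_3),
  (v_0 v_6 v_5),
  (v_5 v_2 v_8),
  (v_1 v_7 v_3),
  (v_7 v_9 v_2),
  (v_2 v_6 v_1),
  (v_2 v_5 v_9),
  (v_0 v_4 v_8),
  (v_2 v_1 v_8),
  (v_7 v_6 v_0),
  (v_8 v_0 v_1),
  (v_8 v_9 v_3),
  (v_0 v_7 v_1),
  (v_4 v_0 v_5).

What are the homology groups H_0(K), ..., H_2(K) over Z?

H_0 ≅ Z,  H_1 ≅ Z × Z/2,  H_2 = 0.

We work with the vertex ordering v_0 < v_1 < v_2 < v_3 < v_4 < v_5 < v_6 < v_7 < v_8 < v_9. The simplices of K, each written with vertices in increasing order, are:

  0-simplices (10): [v_0], [v_1], [v_2], [v_3], [v_4], [v_5], [v_6], [v_7], [v_8], [v_9]
  1-simplices (30): (30 of them)
  2-simplices (20): (20 of them)

Hence C_0 ≅ Z^10, C_1 ≅ Z^30, C_2 ≅ Z^20.

Boundary ∂_1: C_1 → C_0 maps an edge to its endpoints' difference, ∂[p,q] = q − p.
The 10×30 boundary matrix has rank 9 and Smith normal form diag(1,1,1,1,1,1,1,1,1).

Boundary ∂_2: C_2 → C_1 sends each 2-simplex [p,q,r] to [q,r] − [p,r] + [p,q]. For instance
  ∂[v_3,v_5,v_6] = [v_5,v_6] − [v_3,v_6] + [v_3,v_5],
  ∂[v_1,v_2,v_8] = [v_2,v_8] − [v_1,v_8] + [v_1,v_2].
This gives a 30×20 integer matrix of rank 20; reducing to Smith normal form yields diagonal entries (1,1,1,1,1,1,1,1,1,1,1,1,1,1,1,1,1,1,1,2).

Reading off H_k = ker ∂_k / im ∂_{k+1}:

  H_0: rank C_0 − rank ∂_1 = 10 − 9 = 1, and the invariant factors of ∂_1 are all 1, so H_0 ≅ Z.
  H_1: rank ker ∂_1 − rank ∂_2 = (30 − 9) − 20 = 1, and ∂_2 has invariant factor 2 > 1, so H_1 ≅ Z × Z/2.
  H_2: rank ker ∂_2 − rank ∂_3 = (20 − 20) − 0 = 0, and there is no ∂_3, so H_2 ≅ 0.

As a check, the Euler characteristic is 10 − 30 + 20 = 0, which agrees with 1 − 1 + 0 = 0.
(K is a triangulation of the Klein bottle.)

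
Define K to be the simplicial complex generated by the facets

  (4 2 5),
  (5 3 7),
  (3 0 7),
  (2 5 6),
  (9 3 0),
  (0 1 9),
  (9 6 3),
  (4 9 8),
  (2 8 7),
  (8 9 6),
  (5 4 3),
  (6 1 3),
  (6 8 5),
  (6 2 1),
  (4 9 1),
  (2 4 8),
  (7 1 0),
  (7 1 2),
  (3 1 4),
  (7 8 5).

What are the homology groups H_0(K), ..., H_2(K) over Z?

H_0 ≅ Z,  H_1 ≅ Z × Z/2,  H_2 = 0.

Order the vertices as 0 < 1 < 2 < 3 < 4 < 5 < 6 < 7 < 8 < 9. Listing each simplex with vertices in this order, K has dimension 2 with simplices:

  0-simplices (10): [0], [1], [2], [3], [4], [5], [6], [7], [8], [9]
  1-simplices (30): (30 of them)
  2-simplices (20): (20 of them)

so the chain groups are C_0 ≅ Z^10, C_1 ≅ Z^30, C_2 ≅ Z^20.

The boundary map ∂_1: C_1 → C_0 maps an edge to its endpoints' difference, ∂[p,q] = q − p. For instance
  ∂[4,8] = [8] − [4].
The 10×30 boundary matrix has rank 9 and Smith normal form diag(1,1,1,1,1,1,1,1,1).

Boundary ∂_2: C_2 → C_1 maps a triangle to the signed sum of its edges. For instance
  ∂[2,7,8] = [7,8] − [2,8] + [2,7],
  ∂[3,4,5] = [4,5] − [3,5] + [3,4].
The resulting 30×20 matrix has rank 20, and its Smith normal form has invariant factors (1,1,1,1,1,1,1,1,1,1,1,1,1,1,1,1,1,1,1,2).

From H_k ≅ ker(∂_k) / im(∂_{k+1}) we obtain:

  H_0: rank C_0 − rank ∂_1 = 10 − 9 = 1, and the invariant factors of ∂_1 are all 1, so H_0 ≅ Z.
  H_1: rank ker ∂_1 − rank ∂_2 = (30 − 9) − 20 = 1, and ∂_2 has invariant factor 2 > 1, so H_1 ≅ Z × Z/2.
  H_2: rank ker ∂_2 − rank ∂_3 = (20 − 20) − 0 = 0, and there is no ∂_3, so H_2 ≅ 0.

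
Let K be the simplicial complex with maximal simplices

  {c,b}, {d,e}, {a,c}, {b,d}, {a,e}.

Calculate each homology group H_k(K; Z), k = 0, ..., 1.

We work with the vertex ordering a < b < c < d < e. The simplices of K, each written with vertices in increasing order, are:

  0-simplices (5): a, b, c, d, e
  1-simplices (5): ac, ae, bc, bd, de

so the chain groups are C_0 ≅ Z^5, C_1 ≅ Z^5.

The boundary map ∂_1: C_1 → C_0 sends each edge [p,q] (with p < q) to q − p. For instance
  ∂de = e − d.
The 5×5 boundary matrix has rank 4 and Smith normal form diag(1,1,1,1).

From H_k ≅ ker(∂_k) / im(∂_{k+1}) we obtain:

  H_0: rank C_0 − rank ∂_1 = 5 − 4 = 1, and the invariant factors of ∂_1 are all 1, so H_0 = Z.
  H_1: rank ker ∂_1 − rank ∂_2 = (5 − 4) − 0 = 1, and there is no ∂_2, so H_1 = Z.

H_0 ≅ Z,  H_1 ≅ Z.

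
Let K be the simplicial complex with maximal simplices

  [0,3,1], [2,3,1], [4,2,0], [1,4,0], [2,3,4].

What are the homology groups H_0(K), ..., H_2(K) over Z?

Fix the vertex order 0 < 1 < 2 < 3 < 4 and write every simplex with vertices in increasing order. Then dim K = 2 and the simplices of K are:

  0-simplices (5): [0], [1], [2], [3], [4]
  1-simplices (10): [0,1], [0,2], [0,3], [0,4], [1,2], [1,3], [1,4], [2,3], [2,4], [3,4]
  2-simplices (5): [0,1,3], [0,1,4], [0,2,4], [1,2,3], [2,3,4]

giving chain groups C_0 ≅ Z^5, C_1 ≅ Z^10, C_2 ≅ Z^5.

Boundary ∂_1: C_1 → C_0 is given by ∂[p,q] = [q] − [p].
The resulting 5×10 matrix has rank 4, and its Smith normal form has invariant factors (1,1,1,1).

Boundary ∂_2: C_2 → C_1 maps a triangle to the signed sum of its edges. For instance
  ∂[0,1,3] = [1,3] − [0,3] + [0,1],
  ∂[1,2,3] = [2,3] − [1,3] + [1,2].
The 10×5 boundary matrix has rank 5 and Smith normal form diag(1,1,1,1,1).

From H_k ≅ ker(∂_k) / im(∂_{k+1}) we obtain:

  H_0: rank C_0 − rank ∂_1 = 5 − 4 = 1, and the invariant factors of ∂_1 are all 1, so H_0 = Z.
  H_1: rank ker ∂_1 − rank ∂_2 = (10 − 4) − 5 = 1, and the invariant factors of ∂_2 are all 1, so H_1 = Z.
  H_2: rank ker ∂_2 − rank ∂_3 = (5 − 5) − 0 = 0, and there is no ∂_3, so H_2 = 0.

(K is a triangulation of the Möbius band.)

H_0 = Z,  H_1 = Z,  H_2 = 0.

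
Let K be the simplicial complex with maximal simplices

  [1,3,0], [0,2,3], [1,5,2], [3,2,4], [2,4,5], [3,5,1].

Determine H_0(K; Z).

H_0 ≅ Z.

Fix the vertex order 0 < 1 < 2 < 3 < 4 < 5 and write every simplex with vertices in increasing order. Then dim K = 2 and the simplices of K are:

  0-simplices (6): [0], [1], [2], [3], [4], [5]
  1-simplices (12): [0,1], [0,2], [0,3], [1,2], [1,3], [1,5], [2,3], [2,4], [2,5], [3,4], [3,5], [4,5]
  2-simplices (6): [0,1,3], [0,2,3], [1,2,5], [1,3,5], [2,3,4], [2,4,5]

giving chain groups C_0 ≅ Z^6, C_1 ≅ Z^12, C_2 ≅ Z^6.

The boundary map ∂_1: C_1 → C_0 is given by ∂[p,q] = [q] − [p]. For instance
  ∂[2,3] = [3] − [2].
The 6×12 boundary matrix has rank 5 and Smith normal form diag(1,1,1,1,1).

∂_2: C_2 → C_1 acts by ∂[p,q,r] = [q,r] − [p,r] + [p,q]. For instance
  ∂[1,3,5] = [3,5] − [1,5] + [1,3],
  ∂[2,4,5] = [4,5] − [2,5] + [2,4].
The 12×6 boundary matrix has rank 6 and Smith normal form diag(1,1,1,1,1,1).

Computing H_k = (kernel of ∂_k) / (image of ∂_{k+1}):

  H_0: rank C_0 − rank ∂_1 = 6 − 5 = 1, and the invariant factors of ∂_1 are all 1, so H_0 = Z.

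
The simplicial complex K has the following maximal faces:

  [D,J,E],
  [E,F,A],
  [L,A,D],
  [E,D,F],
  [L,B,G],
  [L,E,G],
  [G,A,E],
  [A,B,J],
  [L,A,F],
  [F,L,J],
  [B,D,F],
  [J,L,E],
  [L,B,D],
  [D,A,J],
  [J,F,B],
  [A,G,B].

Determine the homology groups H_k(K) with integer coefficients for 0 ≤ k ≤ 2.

Fix the vertex order A < B < D < E < F < G < J < L and write every simplex with vertices in increasing order. Then dim K = 2 and the simplices of K are:

  0-simplices (8): A, B, D, E, F, G, J, L
  1-simplices (24): AB, AD, AE, AF, AG, AJ, AL, BD, BF, BG, BJ, BL, DE, DF, DJ, DL, EF, EG, EJ, EL, FJ, FL, GL, JL
  2-simplices (16): ABG, ABJ, ADJ, ADL, AEF, AEG, AFL, BDF, BDL, BFJ, BGL, DEF, DEJ, EGL, EJL, FJL

Hence C_0 ≅ Z^8, C_1 ≅ Z^24, C_2 ≅ Z^16.

The boundary map ∂_1: C_1 → C_0 maps an edge to its endpoints' difference, ∂[p,q] = q − p. For instance
  ∂AF = F − A.
As a 8×24 matrix over Z this has rank 7, with invariant factors (1,1,1,1,1,1,1).

Boundary ∂_2: C_2 → C_1 acts by ∂[p,q,r] = [q,r] − [p,r] + [p,q]. For instance
  ∂FJL = JL − FL + FJ,
  ∂ABG = BG − AG + AB.
This gives a 24×16 integer matrix of rank 15; reducing to Smith normal form yields diagonal entries (1,1,1,1,1,1,1,1,1,1,1,1,1,1,1).

Computing H_k = (kernel of ∂_k) / (image of ∂_{k+1}):

  H_0: rank C_0 − rank ∂_1 = 8 − 7 = 1, and the invariant factors of ∂_1 are all 1, so H_0 = Z.
  H_1: rank ker ∂_1 − rank ∂_2 = (24 − 7) − 15 = 2, and the invariant factors of ∂_2 are all 1, so H_1 = Z^2.
  H_2: rank ker ∂_2 − rank ∂_3 = (16 − 15) − 0 = 1, and there is no ∂_3, so H_2 = Z.

As a check, the Euler characteristic is 8 − 24 + 16 = 0, which agrees with 1 − 2 + 1 = 0.

H_0 ≅ Z,  H_1 ≅ Z^2,  H_2 ≅ Z.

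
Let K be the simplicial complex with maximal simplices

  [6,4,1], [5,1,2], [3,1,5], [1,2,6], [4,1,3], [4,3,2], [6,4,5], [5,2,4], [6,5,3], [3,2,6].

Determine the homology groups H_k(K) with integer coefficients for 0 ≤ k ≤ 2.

H_0 ≅ Z,  H_1 ≅ Z/2,  H_2 = 0.

K has 6 vertices, 15 edges, 10 triangles.
rank ∂_0 = 0, rank ∂_1 = 5 ⇒ b_0 = 6 − 0 − 5 = 1; all invariant factors of ∂_1 are 1 so no torsion. So H_0 = Z.
rank ∂_1 = 5, rank ∂_2 = 10 ⇒ b_1 = 15 − 5 − 10 = 0; ∂_2 has invariant factor(s) [2] giving torsion. So H_1 = Z/2.
rank ∂_2 = 10, rank ∂_3 = 0 ⇒ b_2 = 10 − 10 − 0 = 0. So H_2 = 0.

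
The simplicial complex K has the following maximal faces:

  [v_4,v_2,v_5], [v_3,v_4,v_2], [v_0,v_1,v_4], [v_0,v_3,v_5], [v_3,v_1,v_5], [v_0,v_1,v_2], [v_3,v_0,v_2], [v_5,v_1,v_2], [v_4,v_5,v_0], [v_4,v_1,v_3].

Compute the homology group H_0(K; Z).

H_0 ≅ Z.

We work with the vertex ordering v_0 < v_1 < v_2 < v_3 < v_4 < v_5. The simplices of K, each written with vertices in increasing order, are:

  0-simplices (6): [v_0], [v_1], [v_2], [v_3], [v_4], [v_5]
  1-simplices (15): (15 of them)
  2-simplices (10): [v_0,v_1,v_2], [v_0,v_1,v_4], [v_0,v_2,v_3], [v_0,v_3,v_5], [v_0,v_4,v_5], [v_1,v_2,v_5], [v_1,v_3,v_4], [v_1,v_3,v_5], [v_2,v_3,v_4], [v_2,v_4,v_5]

giving chain groups C_0 ≅ Z^6, C_1 ≅ Z^15, C_2 ≅ Z^10.

Boundary ∂_1: C_1 → C_0 sends each edge [p,q] (with p < q) to q − p.
As a 6×15 matrix over Z this has rank 5, with invariant factors (1,1,1,1,1).

Boundary ∂_2: C_2 → C_1 sends each 2-simplex [p,q,r] to [q,r] − [p,r] + [p,q]. For instance
  ∂[v_0,v_1,v_2] = [v_1,v_2] − [v_0,v_2] + [v_0,v_1],
  ∂[v_1,v_3,v_5] = [v_3,v_5] − [v_1,v_5] + [v_1,v_3].
The resulting 15×10 matrix has rank 10, and its Smith normal form has invariant factors (1,1,1,1,1,1,1,1,1,2).

Reading off H_k = ker ∂_k / im ∂_{k+1}:

  H_0: rank C_0 − rank ∂_1 = 6 − 5 = 1, and the invariant factors of ∂_1 are all 1, so H_0 ≅ Z.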